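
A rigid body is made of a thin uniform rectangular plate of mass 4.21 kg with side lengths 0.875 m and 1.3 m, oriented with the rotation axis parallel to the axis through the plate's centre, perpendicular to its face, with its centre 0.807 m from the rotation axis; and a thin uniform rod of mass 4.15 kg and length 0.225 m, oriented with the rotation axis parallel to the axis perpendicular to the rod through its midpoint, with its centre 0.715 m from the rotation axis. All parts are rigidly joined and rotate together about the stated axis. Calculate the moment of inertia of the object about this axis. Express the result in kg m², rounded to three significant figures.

5.74

Rectangular plate: I_cm = (1/12)M(a²+b²) = (1/12)(4.21)[(0.875)² + (1.3)²] = 0.86152 kg m²; centre at d = 0.807 m, so the parallel axis theorem gives I = 0.86152 + (4.21)(0.807)² = 3.6033 kg m².
Thin rod: I_cm = (1/12)ML² = (1/12)(4.15)(0.225)² = 0.017508 kg m²; centre at d = 0.715 m, so the parallel axis theorem gives I = 0.017508 + (4.15)(0.715)² = 2.1391 kg m².
Total I = 3.6033 + 2.1391 = 5.7424 kg m².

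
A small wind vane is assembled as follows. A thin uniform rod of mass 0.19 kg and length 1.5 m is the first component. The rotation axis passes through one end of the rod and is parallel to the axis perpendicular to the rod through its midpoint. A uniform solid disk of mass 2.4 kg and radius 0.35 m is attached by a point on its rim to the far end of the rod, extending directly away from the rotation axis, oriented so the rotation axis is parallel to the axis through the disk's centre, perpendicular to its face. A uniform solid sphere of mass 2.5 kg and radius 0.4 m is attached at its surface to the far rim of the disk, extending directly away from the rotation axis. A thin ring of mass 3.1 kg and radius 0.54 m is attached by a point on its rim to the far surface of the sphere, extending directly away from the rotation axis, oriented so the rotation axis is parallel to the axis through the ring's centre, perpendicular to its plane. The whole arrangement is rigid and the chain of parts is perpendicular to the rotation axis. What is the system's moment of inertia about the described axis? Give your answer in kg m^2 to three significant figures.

Thin rod: I_cm = (1/12)ML² = (1/12)(0.19)(1.5)² = 0.035625 kg m^2; centre at d = 0.75 m, so the parallel axis theorem gives I = 0.035625 + (0.19)(0.75)² = 0.1425 kg m^2.
Solid disk: I_cm = (1/2)MR² = (1/2)(2.4)(0.35)² = 0.147 kg m^2; centre at d = 0.75 + 0.75 + 0.35 = 1.85 m, so the parallel axis theorem gives I = 0.147 + (2.4)(1.85)² = 8.361 kg m^2.
Solid sphere: I_cm = (2/5)MR² = (2/5)(2.5)(0.4)² = 0.16 kg m^2; centre at d = 0.75 + 0.75 + 0.35 + 0.35 + 0.4 = 2.6 m, so the parallel axis theorem gives I = 0.16 + (2.5)(2.6)² = 17.06 kg m^2.
Thin ring: I_cm = MR² = (3.1)(0.54)² = 0.90396 kg m^2; centre at d = 0.75 + 0.75 + 0.35 + 0.35 + 0.4 + 0.4 + 0.54 = 3.54 m, so the parallel axis theorem gives I = 0.90396 + (3.1)(3.54)² = 39.752 kg m^2.
Total I = 0.1425 + 8.361 + 17.06 + 39.752 = 65.315 kg m^2.

65.3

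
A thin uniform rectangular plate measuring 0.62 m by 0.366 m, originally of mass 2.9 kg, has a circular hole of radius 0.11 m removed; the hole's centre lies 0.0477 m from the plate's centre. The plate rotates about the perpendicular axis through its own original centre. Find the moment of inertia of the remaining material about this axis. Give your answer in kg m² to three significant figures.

0.121

Unpierced body about its centre: I₀ = (1/12)M(a²+b²) = (1/12)(2.9)[(0.62)² + (0.366)²] = 0.12527 kg m².
The removed disk has mass m = M·πr²/(ab) = (2.9)·π(0.11)²/(0.62·0.366) = 0.4858 kg (same uniform areal density).
Its moment of inertia about the rotation axis (parallel-axis theorem): I_hole = (1/2)mr² + md² = (1/2)(0.4858)(0.11)² + (0.4858)(0.0477)² = 0.0040445 kg m².
Treating the hole as negative mass, I = I₀ − I_hole = 0.12527 − 0.0040445 = 0.12122 kg m².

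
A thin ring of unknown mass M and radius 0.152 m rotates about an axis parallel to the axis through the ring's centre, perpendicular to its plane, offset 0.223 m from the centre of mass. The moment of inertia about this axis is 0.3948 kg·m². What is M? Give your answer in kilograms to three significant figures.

I = I_cm + Md² = MR² + Md² = M·[1·(0.152)² + (0.223)²] = M·0.072833.
So M = 0.3948 / 0.072833 = 5.4206 kg.

5.42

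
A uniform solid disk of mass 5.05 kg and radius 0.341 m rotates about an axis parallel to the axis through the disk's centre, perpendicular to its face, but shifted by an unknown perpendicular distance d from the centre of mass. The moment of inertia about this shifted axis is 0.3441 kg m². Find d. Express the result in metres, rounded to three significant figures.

About the centre-of-mass axis, I_cm = (1/2)MR² = (1/2)(5.05)(0.341)² = 0.29361 kg m².
Parallel axis theorem: I = I_cm + Md², so Md² = 0.3441 − 0.29361 = 0.05049 kg m².
d = √(0.05049 / 5.05) = 0.099991 m.

0.100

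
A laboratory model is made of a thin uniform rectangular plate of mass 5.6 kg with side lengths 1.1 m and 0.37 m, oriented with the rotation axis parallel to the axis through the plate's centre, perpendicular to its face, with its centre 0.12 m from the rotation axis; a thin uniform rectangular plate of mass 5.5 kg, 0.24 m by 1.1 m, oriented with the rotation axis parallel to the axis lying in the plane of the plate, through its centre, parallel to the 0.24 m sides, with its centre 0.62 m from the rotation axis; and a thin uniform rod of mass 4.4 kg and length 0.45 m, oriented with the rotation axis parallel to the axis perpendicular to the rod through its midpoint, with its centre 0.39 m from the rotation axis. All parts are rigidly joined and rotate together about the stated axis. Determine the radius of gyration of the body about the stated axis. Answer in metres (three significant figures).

Rectangular plate: I_cm = (1/12)M(a²+b²) = (1/12)(5.6)[(1.1)² + (0.37)²] = 0.62855 kg m²; centre at d = 0.12 m, so I = I_cm + Md² gives I = 0.62855 + (5.6)(0.12)² = 0.70919 kg m².
Rectangular plate: I_cm = (1/12)Mb² = (1/12)(5.5)(1.1)² = 0.55458 kg m²; centre at d = 0.62 m, so I = I_cm + Md² gives I = 0.55458 + (5.5)(0.62)² = 2.6688 kg m².
Thin rod: I_cm = (1/12)ML² = (1/12)(4.4)(0.45)² = 0.07425 kg m²; centre at d = 0.39 m, so I = I_cm + Md² gives I = 0.07425 + (4.4)(0.39)² = 0.74349 kg m².
Total I = 4.1215 kg m²; total mass M = 15.5 kg.
k = √(I/M) = √(4.1215/15.5) = 0.51566 m.

0.516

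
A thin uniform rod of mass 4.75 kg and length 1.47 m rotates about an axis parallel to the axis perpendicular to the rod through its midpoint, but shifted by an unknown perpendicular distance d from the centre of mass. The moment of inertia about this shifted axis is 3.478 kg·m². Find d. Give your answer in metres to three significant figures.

0.743

About the centre-of-mass axis, I_cm = (1/12)ML² = (1/12)(4.75)(1.47)² = 0.85536 kg·m².
Parallel axis theorem: I = I_cm + Md², so Md² = 3.478 − 0.85536 = 2.6226 kg·m².
d = √(2.6226 / 4.75) = 0.74306 m.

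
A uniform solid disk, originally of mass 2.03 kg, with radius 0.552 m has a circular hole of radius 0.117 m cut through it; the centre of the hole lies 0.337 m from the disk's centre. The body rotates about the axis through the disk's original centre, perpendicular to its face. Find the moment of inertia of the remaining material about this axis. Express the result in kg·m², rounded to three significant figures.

0.298

Unpierced body about its centre: I₀ = (1/2)MR² = (1/2)(2.03)(0.552)² = 0.30927 kg·m².
The removed disk has mass m = M·(r/R)² = (2.03)(0.117/0.552)² = 0.091199 kg (same uniform areal density).
Its moment of inertia about the rotation axis (parallel-axis theorem): I_hole = (1/2)mr² + md² = (1/2)(0.091199)(0.117)² + (0.091199)(0.337)² = 0.010982 kg·m².
Treating the hole as negative mass, I = I₀ − I_hole = 0.30927 − 0.010982 = 0.29829 kg·m².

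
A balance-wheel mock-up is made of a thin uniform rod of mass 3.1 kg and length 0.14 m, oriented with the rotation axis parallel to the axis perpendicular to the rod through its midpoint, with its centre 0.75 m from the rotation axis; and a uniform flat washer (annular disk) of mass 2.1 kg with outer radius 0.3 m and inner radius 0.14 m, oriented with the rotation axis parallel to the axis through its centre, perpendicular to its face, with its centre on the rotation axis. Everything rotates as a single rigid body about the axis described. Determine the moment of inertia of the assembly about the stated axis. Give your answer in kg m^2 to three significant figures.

Thin rod: I_cm = (1/12)ML² = (1/12)(3.1)(0.14)² = 0.0050633 kg m^2; centre at d = 0.75 m, so the parallel axis theorem gives I = 0.0050633 + (3.1)(0.75)² = 1.7488 kg m^2.
Annular disk: I_cm = (1/2)M(R²+r²) = (1/2)(2.1)[(0.3)² + (0.14)²] = 0.11508 kg m^2; axis through the centre, so I = 0.11508 kg m^2.
Total I = 1.7488 + 0.11508 = 1.8639 kg m^2.

1.86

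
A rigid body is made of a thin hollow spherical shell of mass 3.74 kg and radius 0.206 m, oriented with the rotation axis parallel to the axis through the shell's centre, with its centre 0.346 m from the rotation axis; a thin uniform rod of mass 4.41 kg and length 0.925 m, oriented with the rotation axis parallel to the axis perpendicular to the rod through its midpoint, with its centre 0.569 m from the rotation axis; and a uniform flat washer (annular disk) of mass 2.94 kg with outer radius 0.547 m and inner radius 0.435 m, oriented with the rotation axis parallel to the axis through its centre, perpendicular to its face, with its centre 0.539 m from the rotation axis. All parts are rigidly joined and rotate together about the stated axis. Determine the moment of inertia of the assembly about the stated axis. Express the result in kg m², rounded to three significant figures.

3.87

Spherical shell: I_cm = (2/3)MR² = (2/3)(3.74)(0.206)² = 0.10581 kg m²; centre at d = 0.346 m, so the parallel axis theorem gives I = 0.10581 + (3.74)(0.346)² = 0.55354 kg m².
Thin rod: I_cm = (1/12)ML² = (1/12)(4.41)(0.925)² = 0.31444 kg m²; centre at d = 0.569 m, so the parallel axis theorem gives I = 0.31444 + (4.41)(0.569)² = 1.7422 kg m².
Annular disk: I_cm = (1/2)M(R²+r²) = (1/2)(2.94)[(0.547)² + (0.435)²] = 0.718 kg m²; centre at d = 0.539 m, so the parallel axis theorem gives I = 0.718 + (2.94)(0.539)² = 1.5721 kg m².
Total I = 0.55354 + 1.7422 + 1.5721 = 3.8679 kg m².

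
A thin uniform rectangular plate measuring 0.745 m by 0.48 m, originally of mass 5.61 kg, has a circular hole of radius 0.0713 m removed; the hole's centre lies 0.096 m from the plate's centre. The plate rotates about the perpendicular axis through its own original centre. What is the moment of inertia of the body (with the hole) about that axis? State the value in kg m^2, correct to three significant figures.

0.364

Unpierced body about its centre: I₀ = (1/12)M(a²+b²) = (1/12)(5.61)[(0.745)² + (0.48)²] = 0.36719 kg m^2.
The removed disk has mass m = M·πr²/(ab) = (5.61)·π(0.0713)²/(0.745·0.48) = 0.25055 kg (same uniform areal density).
Its moment of inertia about the rotation axis (parallel-axis theorem): I_hole = (1/2)mr² + md² = (1/2)(0.25055)(0.0713)² + (0.25055)(0.096)² = 0.0029459 kg m^2.
Treating the hole as negative mass, I = I₀ − I_hole = 0.36719 − 0.0029459 = 0.36424 kg m^2.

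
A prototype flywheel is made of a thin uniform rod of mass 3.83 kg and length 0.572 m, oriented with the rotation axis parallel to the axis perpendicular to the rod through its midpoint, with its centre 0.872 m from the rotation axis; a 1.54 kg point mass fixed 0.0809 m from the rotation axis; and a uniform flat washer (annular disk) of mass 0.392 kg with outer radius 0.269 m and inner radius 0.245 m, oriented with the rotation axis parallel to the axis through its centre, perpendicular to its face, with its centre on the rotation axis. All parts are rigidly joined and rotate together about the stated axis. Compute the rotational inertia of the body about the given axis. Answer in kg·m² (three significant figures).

Thin rod: I_cm = (1/12)ML² = (1/12)(3.83)(0.572)² = 0.10443 kg·m²; centre at d = 0.872 m, so I = I_cm + Md² gives I = 0.10443 + (3.83)(0.872)² = 3.0167 kg·m².
Point mass: I_cm = 0; centre at d = 0.0809 m, so I = I_cm + Md² gives I = 0 + (1.54)(0.0809)² = 0.010079 kg·m².
Annular disk: I_cm = (1/2)M(R²+r²) = (1/2)(0.392)[(0.269)² + (0.245)²] = 0.025948 kg·m²; axis through the centre, so I = 0.025948 kg·m².
Total I = 3.0167 + 0.010079 + 0.025948 = 3.0527 kg·m².

3.05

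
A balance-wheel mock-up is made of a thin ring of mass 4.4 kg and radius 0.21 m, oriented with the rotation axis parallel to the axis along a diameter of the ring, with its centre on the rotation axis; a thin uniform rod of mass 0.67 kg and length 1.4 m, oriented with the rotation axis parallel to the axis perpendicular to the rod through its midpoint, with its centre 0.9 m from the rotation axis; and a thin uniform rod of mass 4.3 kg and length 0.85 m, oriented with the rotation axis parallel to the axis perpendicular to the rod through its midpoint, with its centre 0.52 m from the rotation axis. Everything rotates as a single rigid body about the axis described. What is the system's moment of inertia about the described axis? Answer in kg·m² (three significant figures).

2.17

Thin ring: I_cm = (1/2)MR² = (1/2)(4.4)(0.21)² = 0.09702 kg·m²; axis through the centre, so I = 0.09702 kg·m².
Thin rod: I_cm = (1/12)ML² = (1/12)(0.67)(1.4)² = 0.10943 kg·m²; centre at d = 0.9 m, so I = I_cm + Md² gives I = 0.10943 + (0.67)(0.9)² = 0.65213 kg·m².
Thin rod: I_cm = (1/12)ML² = (1/12)(4.3)(0.85)² = 0.2589 kg·m²; centre at d = 0.52 m, so I = I_cm + Md² gives I = 0.2589 + (4.3)(0.52)² = 1.4216 kg·m².
Total I = 0.09702 + 0.65213 + 1.4216 = 2.1708 kg·m².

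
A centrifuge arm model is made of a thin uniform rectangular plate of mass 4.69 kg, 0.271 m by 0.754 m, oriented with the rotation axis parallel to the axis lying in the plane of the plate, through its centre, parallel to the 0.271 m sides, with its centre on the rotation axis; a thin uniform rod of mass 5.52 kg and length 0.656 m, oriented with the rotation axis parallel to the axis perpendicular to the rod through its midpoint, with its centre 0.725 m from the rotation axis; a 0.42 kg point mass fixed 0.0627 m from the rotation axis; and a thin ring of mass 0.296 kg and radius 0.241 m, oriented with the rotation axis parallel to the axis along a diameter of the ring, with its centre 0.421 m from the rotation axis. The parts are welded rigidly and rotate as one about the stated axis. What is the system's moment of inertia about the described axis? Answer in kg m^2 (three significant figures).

3.38

Rectangular plate: I_cm = (1/12)Mb² = (1/12)(4.69)(0.754)² = 0.2222 kg m^2; axis through the centre, so I = 0.2222 kg m^2.
Thin rod: I_cm = (1/12)ML² = (1/12)(5.52)(0.656)² = 0.19795 kg m^2; centre at d = 0.725 m, so I = I_cm + Md² gives I = 0.19795 + (5.52)(0.725)² = 3.0994 kg m^2.
Point mass: I_cm = 0; centre at d = 0.0627 m, so I = I_cm + Md² gives I = 0 + (0.42)(0.0627)² = 0.0016511 kg m^2.
Thin ring: I_cm = (1/2)MR² = (1/2)(0.296)(0.241)² = 0.008596 kg m^2; centre at d = 0.421 m, so I = I_cm + Md² gives I = 0.008596 + (0.296)(0.421)² = 0.061059 kg m^2.
Total I = 0.2222 + 3.0994 + 0.0016511 + 0.061059 = 3.3843 kg m^2.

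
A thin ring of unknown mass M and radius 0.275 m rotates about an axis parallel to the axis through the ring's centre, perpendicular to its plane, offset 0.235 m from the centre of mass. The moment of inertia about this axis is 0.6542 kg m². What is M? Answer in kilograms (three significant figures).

5.00

I = I_cm + Md² = MR² + Md² = M·[1·(0.275)² + (0.235)²] = M·0.13085.
So M = 0.6542 / 0.13085 = 4.9996 kg.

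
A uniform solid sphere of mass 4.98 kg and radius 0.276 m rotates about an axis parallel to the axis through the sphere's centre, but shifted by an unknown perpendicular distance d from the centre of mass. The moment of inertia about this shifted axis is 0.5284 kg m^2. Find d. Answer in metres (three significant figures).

0.275

About the centre-of-mass axis, I_cm = (2/5)MR² = (2/5)(4.98)(0.276)² = 0.15174 kg m^2.
Parallel axis theorem: I = I_cm + Md², so Md² = 0.5284 − 0.15174 = 0.37666 kg m^2.
d = √(0.37666 / 4.98) = 0.27502 m.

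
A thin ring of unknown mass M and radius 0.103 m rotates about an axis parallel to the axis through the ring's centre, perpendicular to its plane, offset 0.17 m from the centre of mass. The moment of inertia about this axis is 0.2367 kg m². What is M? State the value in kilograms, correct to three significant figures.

I = I_cm + Md² = MR² + Md² = M·[1·(0.103)² + (0.17)²] = M·0.039509.
So M = 0.2367 / 0.039509 = 5.991 kg.

5.99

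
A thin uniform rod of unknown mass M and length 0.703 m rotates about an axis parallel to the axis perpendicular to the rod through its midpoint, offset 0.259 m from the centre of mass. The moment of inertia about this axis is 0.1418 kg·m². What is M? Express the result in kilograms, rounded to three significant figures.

I = I_cm + Md² = (1/12)ML² + Md² = M·[0.0833333·(0.703)² + (0.259)²] = M·0.10827.
So M = 0.1418 / 0.10827 = 1.3097 kg.

1.31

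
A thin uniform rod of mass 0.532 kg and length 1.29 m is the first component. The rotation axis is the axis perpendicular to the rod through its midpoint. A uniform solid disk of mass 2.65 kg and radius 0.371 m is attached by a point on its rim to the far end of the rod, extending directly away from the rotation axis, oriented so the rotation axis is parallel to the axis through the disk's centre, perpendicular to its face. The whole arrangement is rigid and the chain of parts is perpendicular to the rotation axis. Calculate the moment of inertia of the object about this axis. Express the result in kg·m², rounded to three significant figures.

2.99

Thin rod: I_cm = (1/12)ML² = (1/12)(0.532)(1.29)² = 0.073775 kg·m²; axis through the centre, so I = 0.073775 kg·m².
Solid disk: I_cm = (1/2)MR² = (1/2)(2.65)(0.371)² = 0.18237 kg·m²; centre at d = 0.645 + 0.371 = 1.016 m, so I = I_cm + Md² gives I = 0.18237 + (2.65)(1.016)² = 2.9179 kg·m².
Total I = 0.073775 + 2.9179 = 2.9916 kg·m².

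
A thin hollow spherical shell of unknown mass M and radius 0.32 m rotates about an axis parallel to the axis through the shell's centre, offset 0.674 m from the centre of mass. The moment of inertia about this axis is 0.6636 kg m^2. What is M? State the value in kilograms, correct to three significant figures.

I = I_cm + Md² = (2/3)MR² + Md² = M·[0.666667·(0.32)² + (0.674)²] = M·0.52254.
So M = 0.6636 / 0.52254 = 1.2699 kg.

1.27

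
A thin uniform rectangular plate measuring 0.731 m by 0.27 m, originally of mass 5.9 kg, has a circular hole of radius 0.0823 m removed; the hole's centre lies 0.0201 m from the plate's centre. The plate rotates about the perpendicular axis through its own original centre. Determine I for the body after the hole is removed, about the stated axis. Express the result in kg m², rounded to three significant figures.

Unpierced body about its centre: I₀ = (1/12)M(a²+b²) = (1/12)(5.9)[(0.731)² + (0.27)²] = 0.29857 kg m².
The removed disk has mass m = M·πr²/(ab) = (5.9)·π(0.0823)²/(0.731·0.27) = 0.63609 kg (same uniform areal density).
Its moment of inertia about the rotation axis (parallel-axis theorem): I_hole = (1/2)mr² + md² = (1/2)(0.63609)(0.0823)² + (0.63609)(0.0201)² = 0.0024112 kg m².
Treating the hole as negative mass, I = I₀ − I_hole = 0.29857 − 0.0024112 = 0.29616 kg m².

0.296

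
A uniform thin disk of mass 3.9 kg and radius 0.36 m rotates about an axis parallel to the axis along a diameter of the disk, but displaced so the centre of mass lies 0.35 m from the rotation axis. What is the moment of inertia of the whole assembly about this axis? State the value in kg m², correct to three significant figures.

I_cm = (1/4)MR² = (1/4)(3.9)(0.36)² = 0.12636 kg m²; centre at d = 0.35 m, so the parallel axis theorem gives I = 0.12636 + (3.9)(0.35)² = 0.60411 kg m².

0.604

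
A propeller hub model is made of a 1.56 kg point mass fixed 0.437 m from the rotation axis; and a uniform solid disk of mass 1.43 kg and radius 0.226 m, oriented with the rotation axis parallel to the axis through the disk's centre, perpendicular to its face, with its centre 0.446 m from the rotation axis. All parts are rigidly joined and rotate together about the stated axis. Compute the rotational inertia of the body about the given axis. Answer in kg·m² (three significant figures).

Point mass: I_cm = 0; centre at d = 0.437 m, so the parallel axis theorem gives I = 0 + (1.56)(0.437)² = 0.29791 kg·m².
Solid disk: I_cm = (1/2)MR² = (1/2)(1.43)(0.226)² = 0.036519 kg·m²; centre at d = 0.446 m, so the parallel axis theorem gives I = 0.036519 + (1.43)(0.446)² = 0.32097 kg·m².
Total I = 0.29791 + 0.32097 = 0.61888 kg·m².

0.619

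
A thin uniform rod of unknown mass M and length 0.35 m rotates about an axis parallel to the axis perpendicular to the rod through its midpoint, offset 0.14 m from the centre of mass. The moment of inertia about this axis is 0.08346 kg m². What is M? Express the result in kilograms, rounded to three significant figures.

I = I_cm + Md² = (1/12)ML² + Md² = M·[0.0833333·(0.35)² + (0.14)²] = M·0.029808.
So M = 0.08346 / 0.029808 = 2.7999 kg.

2.80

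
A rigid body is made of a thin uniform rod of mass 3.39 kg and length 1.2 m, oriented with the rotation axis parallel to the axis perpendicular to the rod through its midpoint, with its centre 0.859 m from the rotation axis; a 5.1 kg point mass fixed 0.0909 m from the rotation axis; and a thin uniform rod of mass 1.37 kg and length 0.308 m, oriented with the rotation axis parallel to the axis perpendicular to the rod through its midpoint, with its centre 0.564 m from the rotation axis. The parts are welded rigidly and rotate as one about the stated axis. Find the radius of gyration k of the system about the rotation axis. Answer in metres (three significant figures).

Thin rod: I_cm = (1/12)ML² = (1/12)(3.39)(1.2)² = 0.4068 kg m²; centre at d = 0.859 m, so the parallel axis theorem gives I = 0.4068 + (3.39)(0.859)² = 2.9082 kg m².
Point mass: I_cm = 0; centre at d = 0.0909 m, so the parallel axis theorem gives I = 0 + (5.1)(0.0909)² = 0.04214 kg m².
Thin rod: I_cm = (1/12)ML² = (1/12)(1.37)(0.308)² = 0.01083 kg m²; centre at d = 0.564 m, so the parallel axis theorem gives I = 0.01083 + (1.37)(0.564)² = 0.44662 kg m².
Total I = 3.397 kg m²; total mass M = 9.86 kg.
k = √(I/M) = √(3.397/9.86) = 0.58696 m.

0.587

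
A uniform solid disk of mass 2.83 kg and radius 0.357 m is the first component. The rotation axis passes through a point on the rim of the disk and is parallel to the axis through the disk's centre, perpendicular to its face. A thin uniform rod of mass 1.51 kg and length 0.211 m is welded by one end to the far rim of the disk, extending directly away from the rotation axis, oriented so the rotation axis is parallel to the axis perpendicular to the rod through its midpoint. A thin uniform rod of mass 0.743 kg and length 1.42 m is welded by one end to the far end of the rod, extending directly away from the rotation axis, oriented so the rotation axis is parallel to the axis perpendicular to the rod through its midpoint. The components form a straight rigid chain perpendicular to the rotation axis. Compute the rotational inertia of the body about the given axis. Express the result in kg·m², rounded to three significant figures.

3.67

Solid disk: I_cm = (1/2)MR² = (1/2)(2.83)(0.357)² = 0.18034 kg·m²; centre at d = 0.357 m, so I = I_cm + Md² gives I = 0.18034 + (2.83)(0.357)² = 0.54102 kg·m².
Thin rod: I_cm = (1/12)ML² = (1/12)(1.51)(0.211)² = 0.0056022 kg·m²; centre at d = 0.357 + 0.357 + 0.1055 = 0.8195 m, so I = I_cm + Md² gives I = 0.0056022 + (1.51)(0.8195)² = 1.0197 kg·m².
Thin rod: I_cm = (1/12)ML² = (1/12)(0.743)(1.42)² = 0.12485 kg·m²; centre at d = 0.357 + 0.357 + 0.1055 + 0.1055 + 0.71 = 1.635 m, so I = I_cm + Md² gives I = 0.12485 + (0.743)(1.635)² = 2.1111 kg·m².
Total I = 0.54102 + 1.0197 + 2.1111 = 3.6718 kg·m².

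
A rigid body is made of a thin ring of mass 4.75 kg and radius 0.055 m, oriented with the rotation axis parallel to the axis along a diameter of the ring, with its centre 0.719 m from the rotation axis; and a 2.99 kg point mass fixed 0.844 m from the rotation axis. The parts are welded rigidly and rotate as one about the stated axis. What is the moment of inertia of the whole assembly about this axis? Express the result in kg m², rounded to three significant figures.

Thin ring: I_cm = (1/2)MR² = (1/2)(4.75)(0.055)² = 0.0071844 kg m²; centre at d = 0.719 m, so I = I_cm + Md² gives I = 0.0071844 + (4.75)(0.719)² = 2.4627 kg m².
Point mass: I_cm = 0; centre at d = 0.844 m, so I = I_cm + Md² gives I = 0 + (2.99)(0.844)² = 2.1299 kg m².
Total I = 2.4627 + 2.1299 = 4.5926 kg m².

4.59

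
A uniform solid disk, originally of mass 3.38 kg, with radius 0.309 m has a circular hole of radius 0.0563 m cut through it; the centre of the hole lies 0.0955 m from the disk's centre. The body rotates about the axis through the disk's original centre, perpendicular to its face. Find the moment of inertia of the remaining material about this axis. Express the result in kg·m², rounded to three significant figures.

0.160

Unpierced body about its centre: I₀ = (1/2)MR² = (1/2)(3.38)(0.309)² = 0.16136 kg·m².
The removed disk has mass m = M·(r/R)² = (3.38)(0.0563/0.309)² = 0.11221 kg (same uniform areal density).
Its moment of inertia about the rotation axis (parallel-axis theorem): I_hole = (1/2)mr² + md² = (1/2)(0.11221)(0.0563)² + (0.11221)(0.0955)² = 0.0012012 kg·m².
Treating the hole as negative mass, I = I₀ − I_hole = 0.16136 − 0.0012012 = 0.16016 kg·m².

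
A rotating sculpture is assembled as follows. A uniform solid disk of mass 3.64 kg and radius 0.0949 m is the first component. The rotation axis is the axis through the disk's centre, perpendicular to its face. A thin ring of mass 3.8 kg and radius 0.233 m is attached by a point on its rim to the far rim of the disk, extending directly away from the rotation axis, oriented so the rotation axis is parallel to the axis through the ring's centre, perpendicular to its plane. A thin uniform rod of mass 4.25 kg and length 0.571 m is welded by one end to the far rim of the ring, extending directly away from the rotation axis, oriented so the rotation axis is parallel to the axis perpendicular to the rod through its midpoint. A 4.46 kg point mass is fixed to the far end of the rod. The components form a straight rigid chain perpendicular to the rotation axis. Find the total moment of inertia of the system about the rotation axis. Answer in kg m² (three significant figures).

9.51

Solid disk: I_cm = (1/2)MR² = (1/2)(3.64)(0.0949)² = 0.016391 kg m²; axis through the centre, so I = 0.016391 kg m².
Thin ring: I_cm = MR² = (3.8)(0.233)² = 0.2063 kg m²; centre at d = 0.0949 + 0.233 = 0.3279 m, so I = I_cm + Md² gives I = 0.2063 + (3.8)(0.3279)² = 0.61487 kg m².
Thin rod: I_cm = (1/12)ML² = (1/12)(4.25)(0.571)² = 0.11547 kg m²; centre at d = 0.0949 + 0.233 + 0.233 + 0.2855 = 0.8464 m, so I = I_cm + Md² gives I = 0.11547 + (4.25)(0.8464)² = 3.1601 kg m².
Point mass: I_cm = 0; centre at d = 0.0949 + 0.233 + 0.233 + 0.2855 + 0.2855 = 1.1319 m, so I = I_cm + Md² gives I = 0 + (4.46)(1.1319)² = 5.7141 kg m².
Total I = 0.016391 + 0.61487 + 3.1601 + 5.7141 = 9.5055 kg m².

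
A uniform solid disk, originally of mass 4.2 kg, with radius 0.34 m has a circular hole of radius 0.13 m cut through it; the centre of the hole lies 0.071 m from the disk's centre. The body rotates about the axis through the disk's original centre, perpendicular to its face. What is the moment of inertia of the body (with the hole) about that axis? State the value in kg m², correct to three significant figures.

0.234

Unpierced body about its centre: I₀ = (1/2)MR² = (1/2)(4.2)(0.34)² = 0.24276 kg m².
The removed disk has mass m = M·(r/R)² = (4.2)(0.13/0.34)² = 0.61401 kg (same uniform areal density).
Its moment of inertia about the rotation axis (parallel-axis theorem): I_hole = (1/2)mr² + md² = (1/2)(0.61401)(0.13)² + (0.61401)(0.071)² = 0.0082837 kg m².
Treating the hole as negative mass, I = I₀ − I_hole = 0.24276 − 0.0082837 = 0.23448 kg m².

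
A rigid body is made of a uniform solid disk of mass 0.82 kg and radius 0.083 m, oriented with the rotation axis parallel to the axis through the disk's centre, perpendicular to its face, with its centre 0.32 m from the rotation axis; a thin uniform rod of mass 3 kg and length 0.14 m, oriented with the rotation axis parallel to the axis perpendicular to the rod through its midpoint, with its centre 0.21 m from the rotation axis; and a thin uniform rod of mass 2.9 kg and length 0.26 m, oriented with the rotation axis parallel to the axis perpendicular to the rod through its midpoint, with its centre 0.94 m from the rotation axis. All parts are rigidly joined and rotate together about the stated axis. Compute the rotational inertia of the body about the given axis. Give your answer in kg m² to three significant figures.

Solid disk: I_cm = (1/2)MR² = (1/2)(0.82)(0.083)² = 0.0028245 kg m²; centre at d = 0.32 m, so the parallel axis theorem gives I = 0.0028245 + (0.82)(0.32)² = 0.086792 kg m².
Thin rod: I_cm = (1/12)ML² = (1/12)(3)(0.14)² = 0.0049 kg m²; centre at d = 0.21 m, so the parallel axis theorem gives I = 0.0049 + (3)(0.21)² = 0.1372 kg m².
Thin rod: I_cm = (1/12)ML² = (1/12)(2.9)(0.26)² = 0.016337 kg m²; centre at d = 0.94 m, so the parallel axis theorem gives I = 0.016337 + (2.9)(0.94)² = 2.5788 kg m².
Total I = 0.086792 + 0.1372 + 2.5788 = 2.8028 kg m².

2.80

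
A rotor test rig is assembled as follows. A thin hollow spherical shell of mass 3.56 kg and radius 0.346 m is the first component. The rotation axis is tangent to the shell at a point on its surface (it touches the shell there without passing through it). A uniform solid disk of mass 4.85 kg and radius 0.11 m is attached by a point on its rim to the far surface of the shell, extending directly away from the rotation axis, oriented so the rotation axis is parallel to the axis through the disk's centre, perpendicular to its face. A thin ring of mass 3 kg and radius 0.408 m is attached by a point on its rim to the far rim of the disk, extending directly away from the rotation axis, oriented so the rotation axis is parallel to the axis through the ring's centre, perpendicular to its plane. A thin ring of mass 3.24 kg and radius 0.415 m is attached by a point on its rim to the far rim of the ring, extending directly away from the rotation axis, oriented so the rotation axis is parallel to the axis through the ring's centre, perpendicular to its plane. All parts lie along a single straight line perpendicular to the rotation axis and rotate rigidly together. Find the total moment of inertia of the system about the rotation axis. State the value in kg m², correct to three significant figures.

25.0

Spherical shell: I_cm = (2/3)MR² = (2/3)(3.56)(0.346)² = 0.28413 kg m²; centre at d = 0.346 m, so the parallel axis theorem gives I = 0.28413 + (3.56)(0.346)² = 0.71031 kg m².
Solid disk: I_cm = (1/2)MR² = (1/2)(4.85)(0.11)² = 0.029342 kg m²; centre at d = 0.346 + 0.346 + 0.11 = 0.802 m, so the parallel axis theorem gives I = 0.029342 + (4.85)(0.802)² = 3.1489 kg m².
Thin ring: I_cm = MR² = (3)(0.408)² = 0.49939 kg m²; centre at d = 0.346 + 0.346 + 0.11 + 0.11 + 0.408 = 1.32 m, so the parallel axis theorem gives I = 0.49939 + (3)(1.32)² = 5.7266 kg m².
Thin ring: I_cm = MR² = (3.24)(0.415)² = 0.55801 kg m²; centre at d = 0.346 + 0.346 + 0.11 + 0.11 + 0.408 + 0.408 + 0.415 = 2.143 m, so the parallel axis theorem gives I = 0.55801 + (3.24)(2.143)² = 15.438 kg m².
Total I = 0.71031 + 3.1489 + 5.7266 + 15.438 = 25.023 kg m².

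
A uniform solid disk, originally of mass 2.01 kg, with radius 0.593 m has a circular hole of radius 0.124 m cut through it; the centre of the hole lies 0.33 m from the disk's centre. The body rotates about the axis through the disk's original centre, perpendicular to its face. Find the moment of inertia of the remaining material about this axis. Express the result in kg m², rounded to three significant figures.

Unpierced body about its centre: I₀ = (1/2)MR² = (1/2)(2.01)(0.593)² = 0.35341 kg m².
The removed disk has mass m = M·(r/R)² = (2.01)(0.124/0.593)² = 0.087888 kg (same uniform areal density).
Its moment of inertia about the rotation axis (parallel-axis theorem): I_hole = (1/2)mr² + md² = (1/2)(0.087888)(0.124)² + (0.087888)(0.33)² = 0.010247 kg m².
Treating the hole as negative mass, I = I₀ − I_hole = 0.35341 − 0.010247 = 0.34316 kg m².

0.343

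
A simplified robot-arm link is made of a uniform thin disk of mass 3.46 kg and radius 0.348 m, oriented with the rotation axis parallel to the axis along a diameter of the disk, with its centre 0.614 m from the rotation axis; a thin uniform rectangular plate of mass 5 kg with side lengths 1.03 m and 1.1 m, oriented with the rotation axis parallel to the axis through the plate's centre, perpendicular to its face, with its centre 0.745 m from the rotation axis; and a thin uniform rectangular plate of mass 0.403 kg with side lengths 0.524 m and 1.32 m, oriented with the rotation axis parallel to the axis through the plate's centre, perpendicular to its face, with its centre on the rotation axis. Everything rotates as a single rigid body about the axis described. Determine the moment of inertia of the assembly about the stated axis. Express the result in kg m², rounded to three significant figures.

Thin disk: I_cm = (1/4)MR² = (1/4)(3.46)(0.348)² = 0.10475 kg m²; centre at d = 0.614 m, so the parallel axis theorem gives I = 0.10475 + (3.46)(0.614)² = 1.4092 kg m².
Rectangular plate: I_cm = (1/12)M(a²+b²) = (1/12)(5)[(1.03)² + (1.1)²] = 0.94621 kg m²; centre at d = 0.745 m, so the parallel axis theorem gives I = 0.94621 + (5)(0.745)² = 3.7213 kg m².
Rectangular plate: I_cm = (1/12)M(a²+b²) = (1/12)(0.403)[(0.524)² + (1.32)²] = 0.067737 kg m²; axis through the centre, so I = 0.067737 kg m².
Total I = 1.4092 + 3.7213 + 0.067737 = 5.1982 kg m².

5.20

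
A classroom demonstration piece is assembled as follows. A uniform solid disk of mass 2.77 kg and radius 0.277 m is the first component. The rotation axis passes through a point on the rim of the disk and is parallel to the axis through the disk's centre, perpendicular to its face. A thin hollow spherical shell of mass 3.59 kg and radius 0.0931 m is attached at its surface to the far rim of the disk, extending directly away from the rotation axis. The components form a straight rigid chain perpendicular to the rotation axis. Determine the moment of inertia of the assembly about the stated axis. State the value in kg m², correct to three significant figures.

Solid disk: I_cm = (1/2)MR² = (1/2)(2.77)(0.277)² = 0.10627 kg m²; centre at d = 0.277 m, so the parallel axis theorem gives I = 0.10627 + (2.77)(0.277)² = 0.31881 kg m².
Spherical shell: I_cm = (2/3)MR² = (2/3)(3.59)(0.0931)² = 0.020744 kg m²; centre at d = 0.277 + 0.277 + 0.0931 = 0.6471 m, so the parallel axis theorem gives I = 0.020744 + (3.59)(0.6471)² = 1.524 kg m².
Total I = 0.31881 + 1.524 = 1.8428 kg m².

1.84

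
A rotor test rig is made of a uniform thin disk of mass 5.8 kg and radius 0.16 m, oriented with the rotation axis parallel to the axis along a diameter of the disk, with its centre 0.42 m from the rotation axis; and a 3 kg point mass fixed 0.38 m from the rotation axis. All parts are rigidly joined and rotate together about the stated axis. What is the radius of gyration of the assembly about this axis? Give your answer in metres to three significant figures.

Thin disk: I_cm = (1/4)MR² = (1/4)(5.8)(0.16)² = 0.03712 kg m²; centre at d = 0.42 m, so the parallel axis theorem gives I = 0.03712 + (5.8)(0.42)² = 1.0602 kg m².
Point mass: I_cm = 0; centre at d = 0.38 m, so the parallel axis theorem gives I = 0 + (3)(0.38)² = 0.4332 kg m².
Total I = 1.4934 kg m²; total mass M = 8.8 kg.
k = √(I/M) = √(1.4934/8.8) = 0.41196 m.

0.412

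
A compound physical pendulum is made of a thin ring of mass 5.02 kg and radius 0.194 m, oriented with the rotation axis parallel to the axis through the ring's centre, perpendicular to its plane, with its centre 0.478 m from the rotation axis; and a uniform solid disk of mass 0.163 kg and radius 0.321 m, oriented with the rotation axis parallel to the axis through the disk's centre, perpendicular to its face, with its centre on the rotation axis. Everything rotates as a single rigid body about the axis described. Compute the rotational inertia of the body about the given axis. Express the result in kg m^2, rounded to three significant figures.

Thin ring: I_cm = MR² = (5.02)(0.194)² = 0.18893 kg m^2; centre at d = 0.478 m, so the parallel axis theorem gives I = 0.18893 + (5.02)(0.478)² = 1.3359 kg m^2.
Solid disk: I_cm = (1/2)MR² = (1/2)(0.163)(0.321)² = 0.0083978 kg m^2; axis through the centre, so I = 0.0083978 kg m^2.
Total I = 1.3359 + 0.0083978 = 1.3443 kg m^2.

1.34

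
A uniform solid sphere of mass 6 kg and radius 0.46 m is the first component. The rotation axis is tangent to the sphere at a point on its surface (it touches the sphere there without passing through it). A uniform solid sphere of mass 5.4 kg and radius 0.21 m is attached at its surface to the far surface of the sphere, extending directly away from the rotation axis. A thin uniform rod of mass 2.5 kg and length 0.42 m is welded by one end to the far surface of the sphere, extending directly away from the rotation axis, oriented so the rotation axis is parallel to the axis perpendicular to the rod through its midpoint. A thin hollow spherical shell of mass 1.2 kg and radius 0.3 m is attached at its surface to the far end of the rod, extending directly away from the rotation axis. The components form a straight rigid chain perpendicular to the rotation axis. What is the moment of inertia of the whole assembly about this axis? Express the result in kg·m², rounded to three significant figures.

20.0

Solid sphere: I_cm = (2/5)MR² = (2/5)(6)(0.46)² = 0.50784 kg·m²; centre at d = 0.46 m, so the parallel axis theorem gives I = 0.50784 + (6)(0.46)² = 1.7774 kg·m².
Solid sphere: I_cm = (2/5)MR² = (2/5)(5.4)(0.21)² = 0.095256 kg·m²; centre at d = 0.46 + 0.46 + 0.21 = 1.13 m, so the parallel axis theorem gives I = 0.095256 + (5.4)(1.13)² = 6.9905 kg·m².
Thin rod: I_cm = (1/12)ML² = (1/12)(2.5)(0.42)² = 0.03675 kg·m²; centre at d = 0.46 + 0.46 + 0.21 + 0.21 + 0.21 = 1.55 m, so the parallel axis theorem gives I = 0.03675 + (2.5)(1.55)² = 6.043 kg·m².
Spherical shell: I_cm = (2/3)MR² = (2/3)(1.2)(0.3)² = 0.072 kg·m²; centre at d = 0.46 + 0.46 + 0.21 + 0.21 + 0.21 + 0.21 + 0.3 = 2.06 m, so the parallel axis theorem gives I = 0.072 + (1.2)(2.06)² = 5.1643 kg·m².
Total I = 1.7774 + 6.9905 + 6.043 + 5.1643 = 19.975 kg·m².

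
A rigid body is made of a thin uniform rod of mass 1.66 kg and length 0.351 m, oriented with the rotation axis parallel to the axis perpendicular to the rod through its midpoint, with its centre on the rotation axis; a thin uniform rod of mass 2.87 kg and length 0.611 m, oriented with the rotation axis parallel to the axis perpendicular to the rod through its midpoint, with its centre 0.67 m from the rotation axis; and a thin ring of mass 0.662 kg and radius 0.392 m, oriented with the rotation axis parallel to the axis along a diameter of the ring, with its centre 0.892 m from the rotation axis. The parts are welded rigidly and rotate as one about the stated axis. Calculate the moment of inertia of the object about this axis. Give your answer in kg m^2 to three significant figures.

1.97

Thin rod: I_cm = (1/12)ML² = (1/12)(1.66)(0.351)² = 0.017043 kg m^2; axis through the centre, so I = 0.017043 kg m^2.
Thin rod: I_cm = (1/12)ML² = (1/12)(2.87)(0.611)² = 0.089286 kg m^2; centre at d = 0.67 m, so the parallel axis theorem gives I = 0.089286 + (2.87)(0.67)² = 1.3776 kg m^2.
Thin ring: I_cm = (1/2)MR² = (1/2)(0.662)(0.392)² = 0.050863 kg m^2; centre at d = 0.892 m, so the parallel axis theorem gives I = 0.050863 + (0.662)(0.892)² = 0.57759 kg m^2.
Total I = 0.017043 + 1.3776 + 0.57759 = 1.9723 kg m^2.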